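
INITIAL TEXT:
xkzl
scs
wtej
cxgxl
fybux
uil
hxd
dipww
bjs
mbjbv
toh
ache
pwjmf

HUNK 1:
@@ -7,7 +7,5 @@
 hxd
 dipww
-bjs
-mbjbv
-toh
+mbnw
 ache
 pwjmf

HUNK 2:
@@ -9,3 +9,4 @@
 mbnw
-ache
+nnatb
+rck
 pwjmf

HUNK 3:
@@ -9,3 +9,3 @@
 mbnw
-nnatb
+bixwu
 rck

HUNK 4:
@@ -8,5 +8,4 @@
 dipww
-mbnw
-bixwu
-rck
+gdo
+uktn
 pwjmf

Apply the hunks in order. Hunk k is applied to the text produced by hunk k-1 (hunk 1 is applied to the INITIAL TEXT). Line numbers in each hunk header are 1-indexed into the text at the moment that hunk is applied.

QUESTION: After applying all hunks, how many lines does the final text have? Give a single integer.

Hunk 1: at line 7 remove [bjs,mbjbv,toh] add [mbnw] -> 11 lines: xkzl scs wtej cxgxl fybux uil hxd dipww mbnw ache pwjmf
Hunk 2: at line 9 remove [ache] add [nnatb,rck] -> 12 lines: xkzl scs wtej cxgxl fybux uil hxd dipww mbnw nnatb rck pwjmf
Hunk 3: at line 9 remove [nnatb] add [bixwu] -> 12 lines: xkzl scs wtej cxgxl fybux uil hxd dipww mbnw bixwu rck pwjmf
Hunk 4: at line 8 remove [mbnw,bixwu,rck] add [gdo,uktn] -> 11 lines: xkzl scs wtej cxgxl fybux uil hxd dipww gdo uktn pwjmf
Final line count: 11

Answer: 11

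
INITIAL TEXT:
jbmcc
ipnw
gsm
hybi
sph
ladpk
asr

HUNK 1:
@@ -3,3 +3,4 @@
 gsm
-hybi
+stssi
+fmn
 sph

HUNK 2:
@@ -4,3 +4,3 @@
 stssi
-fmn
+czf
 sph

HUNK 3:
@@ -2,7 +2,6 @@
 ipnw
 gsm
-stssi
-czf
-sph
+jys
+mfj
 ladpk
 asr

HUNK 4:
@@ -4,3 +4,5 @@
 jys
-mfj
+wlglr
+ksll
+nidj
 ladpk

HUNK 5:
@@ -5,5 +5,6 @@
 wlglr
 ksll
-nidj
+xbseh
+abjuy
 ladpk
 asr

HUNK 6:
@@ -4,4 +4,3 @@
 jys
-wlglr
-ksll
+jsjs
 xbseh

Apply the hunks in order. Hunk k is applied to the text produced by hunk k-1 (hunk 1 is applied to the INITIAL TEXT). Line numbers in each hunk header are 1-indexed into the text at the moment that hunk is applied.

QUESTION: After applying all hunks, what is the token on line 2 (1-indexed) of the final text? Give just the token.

Answer: ipnw

Derivation:
Hunk 1: at line 3 remove [hybi] add [stssi,fmn] -> 8 lines: jbmcc ipnw gsm stssi fmn sph ladpk asr
Hunk 2: at line 4 remove [fmn] add [czf] -> 8 lines: jbmcc ipnw gsm stssi czf sph ladpk asr
Hunk 3: at line 2 remove [stssi,czf,sph] add [jys,mfj] -> 7 lines: jbmcc ipnw gsm jys mfj ladpk asr
Hunk 4: at line 4 remove [mfj] add [wlglr,ksll,nidj] -> 9 lines: jbmcc ipnw gsm jys wlglr ksll nidj ladpk asr
Hunk 5: at line 5 remove [nidj] add [xbseh,abjuy] -> 10 lines: jbmcc ipnw gsm jys wlglr ksll xbseh abjuy ladpk asr
Hunk 6: at line 4 remove [wlglr,ksll] add [jsjs] -> 9 lines: jbmcc ipnw gsm jys jsjs xbseh abjuy ladpk asr
Final line 2: ipnw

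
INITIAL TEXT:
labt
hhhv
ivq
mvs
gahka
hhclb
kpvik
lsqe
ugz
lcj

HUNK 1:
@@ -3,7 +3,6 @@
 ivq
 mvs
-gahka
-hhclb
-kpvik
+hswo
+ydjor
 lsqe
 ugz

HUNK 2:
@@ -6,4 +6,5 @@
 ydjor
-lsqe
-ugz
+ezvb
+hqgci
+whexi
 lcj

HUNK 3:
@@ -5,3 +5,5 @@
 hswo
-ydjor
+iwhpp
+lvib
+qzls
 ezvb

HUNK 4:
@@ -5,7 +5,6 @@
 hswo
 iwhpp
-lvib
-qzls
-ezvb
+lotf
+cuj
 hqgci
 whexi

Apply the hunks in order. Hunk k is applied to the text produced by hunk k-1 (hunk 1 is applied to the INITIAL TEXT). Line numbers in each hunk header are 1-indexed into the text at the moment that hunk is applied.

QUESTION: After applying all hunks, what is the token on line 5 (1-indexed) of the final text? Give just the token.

Answer: hswo

Derivation:
Hunk 1: at line 3 remove [gahka,hhclb,kpvik] add [hswo,ydjor] -> 9 lines: labt hhhv ivq mvs hswo ydjor lsqe ugz lcj
Hunk 2: at line 6 remove [lsqe,ugz] add [ezvb,hqgci,whexi] -> 10 lines: labt hhhv ivq mvs hswo ydjor ezvb hqgci whexi lcj
Hunk 3: at line 5 remove [ydjor] add [iwhpp,lvib,qzls] -> 12 lines: labt hhhv ivq mvs hswo iwhpp lvib qzls ezvb hqgci whexi lcj
Hunk 4: at line 5 remove [lvib,qzls,ezvb] add [lotf,cuj] -> 11 lines: labt hhhv ivq mvs hswo iwhpp lotf cuj hqgci whexi lcj
Final line 5: hswo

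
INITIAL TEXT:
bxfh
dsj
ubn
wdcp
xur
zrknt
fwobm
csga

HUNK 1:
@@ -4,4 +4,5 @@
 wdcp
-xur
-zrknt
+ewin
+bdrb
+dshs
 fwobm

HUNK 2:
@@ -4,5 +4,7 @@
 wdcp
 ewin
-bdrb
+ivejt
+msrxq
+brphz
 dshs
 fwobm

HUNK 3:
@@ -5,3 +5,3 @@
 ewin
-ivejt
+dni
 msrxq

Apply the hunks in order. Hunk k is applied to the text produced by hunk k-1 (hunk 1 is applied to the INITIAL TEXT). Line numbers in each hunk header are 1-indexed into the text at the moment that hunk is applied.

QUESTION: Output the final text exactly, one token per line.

Answer: bxfh
dsj
ubn
wdcp
ewin
dni
msrxq
brphz
dshs
fwobm
csga

Derivation:
Hunk 1: at line 4 remove [xur,zrknt] add [ewin,bdrb,dshs] -> 9 lines: bxfh dsj ubn wdcp ewin bdrb dshs fwobm csga
Hunk 2: at line 4 remove [bdrb] add [ivejt,msrxq,brphz] -> 11 lines: bxfh dsj ubn wdcp ewin ivejt msrxq brphz dshs fwobm csga
Hunk 3: at line 5 remove [ivejt] add [dni] -> 11 lines: bxfh dsj ubn wdcp ewin dni msrxq brphz dshs fwobm csga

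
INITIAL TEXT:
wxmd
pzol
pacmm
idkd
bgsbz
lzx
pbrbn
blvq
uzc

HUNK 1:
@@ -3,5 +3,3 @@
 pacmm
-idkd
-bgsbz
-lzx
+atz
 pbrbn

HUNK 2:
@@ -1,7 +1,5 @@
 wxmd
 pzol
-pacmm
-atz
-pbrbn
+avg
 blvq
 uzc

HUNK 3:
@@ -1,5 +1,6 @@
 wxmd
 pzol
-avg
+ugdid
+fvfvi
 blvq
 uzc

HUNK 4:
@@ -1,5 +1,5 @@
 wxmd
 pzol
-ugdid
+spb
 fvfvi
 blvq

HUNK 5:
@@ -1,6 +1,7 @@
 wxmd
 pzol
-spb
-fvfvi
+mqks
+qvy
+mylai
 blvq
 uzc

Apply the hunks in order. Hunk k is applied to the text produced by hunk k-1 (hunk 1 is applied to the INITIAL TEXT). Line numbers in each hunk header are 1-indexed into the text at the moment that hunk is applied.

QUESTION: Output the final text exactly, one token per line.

Answer: wxmd
pzol
mqks
qvy
mylai
blvq
uzc

Derivation:
Hunk 1: at line 3 remove [idkd,bgsbz,lzx] add [atz] -> 7 lines: wxmd pzol pacmm atz pbrbn blvq uzc
Hunk 2: at line 1 remove [pacmm,atz,pbrbn] add [avg] -> 5 lines: wxmd pzol avg blvq uzc
Hunk 3: at line 1 remove [avg] add [ugdid,fvfvi] -> 6 lines: wxmd pzol ugdid fvfvi blvq uzc
Hunk 4: at line 1 remove [ugdid] add [spb] -> 6 lines: wxmd pzol spb fvfvi blvq uzc
Hunk 5: at line 1 remove [spb,fvfvi] add [mqks,qvy,mylai] -> 7 lines: wxmd pzol mqks qvy mylai blvq uzc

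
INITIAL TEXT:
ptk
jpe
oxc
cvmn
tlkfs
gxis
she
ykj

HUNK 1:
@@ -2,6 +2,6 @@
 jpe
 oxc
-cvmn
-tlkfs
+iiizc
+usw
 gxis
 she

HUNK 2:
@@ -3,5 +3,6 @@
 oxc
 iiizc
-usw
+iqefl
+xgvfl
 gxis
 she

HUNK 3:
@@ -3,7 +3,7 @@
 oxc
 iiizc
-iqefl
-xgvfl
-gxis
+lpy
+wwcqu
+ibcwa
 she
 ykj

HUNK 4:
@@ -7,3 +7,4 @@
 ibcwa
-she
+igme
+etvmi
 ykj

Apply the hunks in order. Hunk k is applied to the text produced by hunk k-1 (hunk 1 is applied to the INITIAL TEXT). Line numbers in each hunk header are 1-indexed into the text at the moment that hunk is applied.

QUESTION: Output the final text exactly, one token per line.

Hunk 1: at line 2 remove [cvmn,tlkfs] add [iiizc,usw] -> 8 lines: ptk jpe oxc iiizc usw gxis she ykj
Hunk 2: at line 3 remove [usw] add [iqefl,xgvfl] -> 9 lines: ptk jpe oxc iiizc iqefl xgvfl gxis she ykj
Hunk 3: at line 3 remove [iqefl,xgvfl,gxis] add [lpy,wwcqu,ibcwa] -> 9 lines: ptk jpe oxc iiizc lpy wwcqu ibcwa she ykj
Hunk 4: at line 7 remove [she] add [igme,etvmi] -> 10 lines: ptk jpe oxc iiizc lpy wwcqu ibcwa igme etvmi ykj

Answer: ptk
jpe
oxc
iiizc
lpy
wwcqu
ibcwa
igme
etvmi
ykj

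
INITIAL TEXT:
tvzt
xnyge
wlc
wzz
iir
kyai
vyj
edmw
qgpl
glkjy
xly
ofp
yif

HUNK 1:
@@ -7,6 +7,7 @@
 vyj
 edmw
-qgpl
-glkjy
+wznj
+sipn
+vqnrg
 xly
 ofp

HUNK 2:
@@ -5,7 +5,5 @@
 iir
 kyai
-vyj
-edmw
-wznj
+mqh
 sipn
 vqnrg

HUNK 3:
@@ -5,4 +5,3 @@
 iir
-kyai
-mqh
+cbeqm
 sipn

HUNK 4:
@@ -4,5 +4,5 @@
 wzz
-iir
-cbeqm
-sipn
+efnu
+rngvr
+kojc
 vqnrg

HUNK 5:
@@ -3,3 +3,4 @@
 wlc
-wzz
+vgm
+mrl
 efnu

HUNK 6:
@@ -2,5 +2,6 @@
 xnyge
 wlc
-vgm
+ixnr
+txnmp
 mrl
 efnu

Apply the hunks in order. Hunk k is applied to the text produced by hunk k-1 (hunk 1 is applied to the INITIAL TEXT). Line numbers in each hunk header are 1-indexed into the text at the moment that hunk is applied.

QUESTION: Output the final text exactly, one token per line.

Hunk 1: at line 7 remove [qgpl,glkjy] add [wznj,sipn,vqnrg] -> 14 lines: tvzt xnyge wlc wzz iir kyai vyj edmw wznj sipn vqnrg xly ofp yif
Hunk 2: at line 5 remove [vyj,edmw,wznj] add [mqh] -> 12 lines: tvzt xnyge wlc wzz iir kyai mqh sipn vqnrg xly ofp yif
Hunk 3: at line 5 remove [kyai,mqh] add [cbeqm] -> 11 lines: tvzt xnyge wlc wzz iir cbeqm sipn vqnrg xly ofp yif
Hunk 4: at line 4 remove [iir,cbeqm,sipn] add [efnu,rngvr,kojc] -> 11 lines: tvzt xnyge wlc wzz efnu rngvr kojc vqnrg xly ofp yif
Hunk 5: at line 3 remove [wzz] add [vgm,mrl] -> 12 lines: tvzt xnyge wlc vgm mrl efnu rngvr kojc vqnrg xly ofp yif
Hunk 6: at line 2 remove [vgm] add [ixnr,txnmp] -> 13 lines: tvzt xnyge wlc ixnr txnmp mrl efnu rngvr kojc vqnrg xly ofp yif

Answer: tvzt
xnyge
wlc
ixnr
txnmp
mrl
efnu
rngvr
kojc
vqnrg
xly
ofp
yif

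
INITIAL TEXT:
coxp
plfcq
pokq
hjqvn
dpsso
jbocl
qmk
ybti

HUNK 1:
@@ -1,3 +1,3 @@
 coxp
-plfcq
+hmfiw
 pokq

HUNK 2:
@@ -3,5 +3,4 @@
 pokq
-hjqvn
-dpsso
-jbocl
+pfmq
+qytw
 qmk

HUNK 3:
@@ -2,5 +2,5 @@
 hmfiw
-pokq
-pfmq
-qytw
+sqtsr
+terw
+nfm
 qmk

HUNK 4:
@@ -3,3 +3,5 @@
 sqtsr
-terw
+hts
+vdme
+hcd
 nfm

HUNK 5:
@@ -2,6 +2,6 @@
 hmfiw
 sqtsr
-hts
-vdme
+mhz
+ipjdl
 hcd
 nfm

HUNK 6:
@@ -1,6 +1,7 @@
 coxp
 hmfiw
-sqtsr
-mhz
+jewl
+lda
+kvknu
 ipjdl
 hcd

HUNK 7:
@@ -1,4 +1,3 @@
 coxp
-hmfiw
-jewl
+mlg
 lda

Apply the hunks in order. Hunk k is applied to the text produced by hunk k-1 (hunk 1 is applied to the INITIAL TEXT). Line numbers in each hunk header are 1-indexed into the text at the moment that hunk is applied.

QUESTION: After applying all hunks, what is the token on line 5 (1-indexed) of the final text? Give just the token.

Answer: ipjdl

Derivation:
Hunk 1: at line 1 remove [plfcq] add [hmfiw] -> 8 lines: coxp hmfiw pokq hjqvn dpsso jbocl qmk ybti
Hunk 2: at line 3 remove [hjqvn,dpsso,jbocl] add [pfmq,qytw] -> 7 lines: coxp hmfiw pokq pfmq qytw qmk ybti
Hunk 3: at line 2 remove [pokq,pfmq,qytw] add [sqtsr,terw,nfm] -> 7 lines: coxp hmfiw sqtsr terw nfm qmk ybti
Hunk 4: at line 3 remove [terw] add [hts,vdme,hcd] -> 9 lines: coxp hmfiw sqtsr hts vdme hcd nfm qmk ybti
Hunk 5: at line 2 remove [hts,vdme] add [mhz,ipjdl] -> 9 lines: coxp hmfiw sqtsr mhz ipjdl hcd nfm qmk ybti
Hunk 6: at line 1 remove [sqtsr,mhz] add [jewl,lda,kvknu] -> 10 lines: coxp hmfiw jewl lda kvknu ipjdl hcd nfm qmk ybti
Hunk 7: at line 1 remove [hmfiw,jewl] add [mlg] -> 9 lines: coxp mlg lda kvknu ipjdl hcd nfm qmk ybti
Final line 5: ipjdl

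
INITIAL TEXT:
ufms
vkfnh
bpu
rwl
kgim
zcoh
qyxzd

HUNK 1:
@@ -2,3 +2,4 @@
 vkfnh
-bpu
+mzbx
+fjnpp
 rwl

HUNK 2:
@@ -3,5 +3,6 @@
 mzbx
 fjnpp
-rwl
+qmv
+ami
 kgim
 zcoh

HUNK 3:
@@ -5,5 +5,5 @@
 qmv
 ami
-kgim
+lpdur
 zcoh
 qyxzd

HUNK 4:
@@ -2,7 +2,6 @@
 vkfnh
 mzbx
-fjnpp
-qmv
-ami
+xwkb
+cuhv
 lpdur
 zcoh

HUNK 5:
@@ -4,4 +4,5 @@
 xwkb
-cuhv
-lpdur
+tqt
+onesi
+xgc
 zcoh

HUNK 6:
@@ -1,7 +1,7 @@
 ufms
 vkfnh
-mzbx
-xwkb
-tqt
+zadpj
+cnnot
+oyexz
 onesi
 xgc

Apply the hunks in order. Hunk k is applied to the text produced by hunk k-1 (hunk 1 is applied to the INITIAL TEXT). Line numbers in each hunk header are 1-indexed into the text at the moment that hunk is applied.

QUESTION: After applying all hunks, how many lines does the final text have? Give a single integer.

Hunk 1: at line 2 remove [bpu] add [mzbx,fjnpp] -> 8 lines: ufms vkfnh mzbx fjnpp rwl kgim zcoh qyxzd
Hunk 2: at line 3 remove [rwl] add [qmv,ami] -> 9 lines: ufms vkfnh mzbx fjnpp qmv ami kgim zcoh qyxzd
Hunk 3: at line 5 remove [kgim] add [lpdur] -> 9 lines: ufms vkfnh mzbx fjnpp qmv ami lpdur zcoh qyxzd
Hunk 4: at line 2 remove [fjnpp,qmv,ami] add [xwkb,cuhv] -> 8 lines: ufms vkfnh mzbx xwkb cuhv lpdur zcoh qyxzd
Hunk 5: at line 4 remove [cuhv,lpdur] add [tqt,onesi,xgc] -> 9 lines: ufms vkfnh mzbx xwkb tqt onesi xgc zcoh qyxzd
Hunk 6: at line 1 remove [mzbx,xwkb,tqt] add [zadpj,cnnot,oyexz] -> 9 lines: ufms vkfnh zadpj cnnot oyexz onesi xgc zcoh qyxzd
Final line count: 9

Answer: 9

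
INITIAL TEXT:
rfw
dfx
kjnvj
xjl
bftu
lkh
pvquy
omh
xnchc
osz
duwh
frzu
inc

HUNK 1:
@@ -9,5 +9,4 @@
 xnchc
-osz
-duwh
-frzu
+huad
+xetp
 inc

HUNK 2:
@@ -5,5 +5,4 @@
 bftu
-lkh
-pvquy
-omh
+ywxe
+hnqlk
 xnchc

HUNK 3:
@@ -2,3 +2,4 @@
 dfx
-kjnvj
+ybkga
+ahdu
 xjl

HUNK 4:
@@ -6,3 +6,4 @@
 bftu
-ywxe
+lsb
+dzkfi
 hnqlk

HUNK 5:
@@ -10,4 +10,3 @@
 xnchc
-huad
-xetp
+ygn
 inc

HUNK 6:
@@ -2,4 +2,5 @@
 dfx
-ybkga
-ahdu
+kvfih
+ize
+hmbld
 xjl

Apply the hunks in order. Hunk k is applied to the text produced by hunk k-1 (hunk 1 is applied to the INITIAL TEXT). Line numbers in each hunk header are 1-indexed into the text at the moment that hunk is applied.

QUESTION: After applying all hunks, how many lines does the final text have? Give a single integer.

Answer: 13

Derivation:
Hunk 1: at line 9 remove [osz,duwh,frzu] add [huad,xetp] -> 12 lines: rfw dfx kjnvj xjl bftu lkh pvquy omh xnchc huad xetp inc
Hunk 2: at line 5 remove [lkh,pvquy,omh] add [ywxe,hnqlk] -> 11 lines: rfw dfx kjnvj xjl bftu ywxe hnqlk xnchc huad xetp inc
Hunk 3: at line 2 remove [kjnvj] add [ybkga,ahdu] -> 12 lines: rfw dfx ybkga ahdu xjl bftu ywxe hnqlk xnchc huad xetp inc
Hunk 4: at line 6 remove [ywxe] add [lsb,dzkfi] -> 13 lines: rfw dfx ybkga ahdu xjl bftu lsb dzkfi hnqlk xnchc huad xetp inc
Hunk 5: at line 10 remove [huad,xetp] add [ygn] -> 12 lines: rfw dfx ybkga ahdu xjl bftu lsb dzkfi hnqlk xnchc ygn inc
Hunk 6: at line 2 remove [ybkga,ahdu] add [kvfih,ize,hmbld] -> 13 lines: rfw dfx kvfih ize hmbld xjl bftu lsb dzkfi hnqlk xnchc ygn inc
Final line count: 13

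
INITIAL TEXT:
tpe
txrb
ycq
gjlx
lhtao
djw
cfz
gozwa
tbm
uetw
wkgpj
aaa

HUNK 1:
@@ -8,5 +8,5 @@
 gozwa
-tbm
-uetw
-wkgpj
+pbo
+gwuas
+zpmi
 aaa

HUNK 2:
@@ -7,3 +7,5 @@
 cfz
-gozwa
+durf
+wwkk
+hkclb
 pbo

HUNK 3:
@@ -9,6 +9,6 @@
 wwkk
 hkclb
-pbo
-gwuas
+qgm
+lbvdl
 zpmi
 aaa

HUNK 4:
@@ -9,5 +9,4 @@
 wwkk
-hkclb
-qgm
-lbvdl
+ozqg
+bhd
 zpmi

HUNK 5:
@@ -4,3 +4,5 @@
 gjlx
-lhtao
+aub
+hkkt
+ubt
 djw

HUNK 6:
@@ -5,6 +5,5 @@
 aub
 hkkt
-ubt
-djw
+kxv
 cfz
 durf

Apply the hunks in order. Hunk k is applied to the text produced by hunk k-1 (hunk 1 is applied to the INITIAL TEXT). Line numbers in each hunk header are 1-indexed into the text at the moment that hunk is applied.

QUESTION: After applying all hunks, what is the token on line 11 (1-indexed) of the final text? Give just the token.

Hunk 1: at line 8 remove [tbm,uetw,wkgpj] add [pbo,gwuas,zpmi] -> 12 lines: tpe txrb ycq gjlx lhtao djw cfz gozwa pbo gwuas zpmi aaa
Hunk 2: at line 7 remove [gozwa] add [durf,wwkk,hkclb] -> 14 lines: tpe txrb ycq gjlx lhtao djw cfz durf wwkk hkclb pbo gwuas zpmi aaa
Hunk 3: at line 9 remove [pbo,gwuas] add [qgm,lbvdl] -> 14 lines: tpe txrb ycq gjlx lhtao djw cfz durf wwkk hkclb qgm lbvdl zpmi aaa
Hunk 4: at line 9 remove [hkclb,qgm,lbvdl] add [ozqg,bhd] -> 13 lines: tpe txrb ycq gjlx lhtao djw cfz durf wwkk ozqg bhd zpmi aaa
Hunk 5: at line 4 remove [lhtao] add [aub,hkkt,ubt] -> 15 lines: tpe txrb ycq gjlx aub hkkt ubt djw cfz durf wwkk ozqg bhd zpmi aaa
Hunk 6: at line 5 remove [ubt,djw] add [kxv] -> 14 lines: tpe txrb ycq gjlx aub hkkt kxv cfz durf wwkk ozqg bhd zpmi aaa
Final line 11: ozqg

Answer: ozqg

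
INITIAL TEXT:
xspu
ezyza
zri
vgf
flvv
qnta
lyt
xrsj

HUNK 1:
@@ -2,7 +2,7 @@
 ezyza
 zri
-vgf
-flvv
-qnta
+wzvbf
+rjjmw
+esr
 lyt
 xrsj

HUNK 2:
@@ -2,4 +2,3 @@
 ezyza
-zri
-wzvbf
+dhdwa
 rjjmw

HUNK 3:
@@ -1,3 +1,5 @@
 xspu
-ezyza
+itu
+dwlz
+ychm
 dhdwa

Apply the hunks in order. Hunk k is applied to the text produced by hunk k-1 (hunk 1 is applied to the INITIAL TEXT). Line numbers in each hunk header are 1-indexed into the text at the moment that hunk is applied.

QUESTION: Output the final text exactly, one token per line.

Answer: xspu
itu
dwlz
ychm
dhdwa
rjjmw
esr
lyt
xrsj

Derivation:
Hunk 1: at line 2 remove [vgf,flvv,qnta] add [wzvbf,rjjmw,esr] -> 8 lines: xspu ezyza zri wzvbf rjjmw esr lyt xrsj
Hunk 2: at line 2 remove [zri,wzvbf] add [dhdwa] -> 7 lines: xspu ezyza dhdwa rjjmw esr lyt xrsj
Hunk 3: at line 1 remove [ezyza] add [itu,dwlz,ychm] -> 9 lines: xspu itu dwlz ychm dhdwa rjjmw esr lyt xrsj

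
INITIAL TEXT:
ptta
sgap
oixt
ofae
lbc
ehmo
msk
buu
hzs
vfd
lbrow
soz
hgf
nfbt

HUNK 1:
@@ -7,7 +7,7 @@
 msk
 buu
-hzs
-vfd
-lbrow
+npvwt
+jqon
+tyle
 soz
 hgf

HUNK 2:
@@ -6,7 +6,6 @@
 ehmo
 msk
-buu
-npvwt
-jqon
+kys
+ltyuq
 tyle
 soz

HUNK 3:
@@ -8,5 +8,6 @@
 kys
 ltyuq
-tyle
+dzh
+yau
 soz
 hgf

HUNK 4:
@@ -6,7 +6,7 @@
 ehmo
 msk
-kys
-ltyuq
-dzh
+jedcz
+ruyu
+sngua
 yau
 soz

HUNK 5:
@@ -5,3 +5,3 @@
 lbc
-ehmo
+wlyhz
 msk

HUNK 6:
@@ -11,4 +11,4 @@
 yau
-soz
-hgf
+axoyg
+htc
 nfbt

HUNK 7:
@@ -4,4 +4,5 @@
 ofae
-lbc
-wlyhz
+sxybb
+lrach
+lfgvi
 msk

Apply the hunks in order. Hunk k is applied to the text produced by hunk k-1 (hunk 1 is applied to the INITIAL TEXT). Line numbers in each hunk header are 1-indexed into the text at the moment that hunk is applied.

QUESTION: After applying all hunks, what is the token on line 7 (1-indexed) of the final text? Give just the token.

Answer: lfgvi

Derivation:
Hunk 1: at line 7 remove [hzs,vfd,lbrow] add [npvwt,jqon,tyle] -> 14 lines: ptta sgap oixt ofae lbc ehmo msk buu npvwt jqon tyle soz hgf nfbt
Hunk 2: at line 6 remove [buu,npvwt,jqon] add [kys,ltyuq] -> 13 lines: ptta sgap oixt ofae lbc ehmo msk kys ltyuq tyle soz hgf nfbt
Hunk 3: at line 8 remove [tyle] add [dzh,yau] -> 14 lines: ptta sgap oixt ofae lbc ehmo msk kys ltyuq dzh yau soz hgf nfbt
Hunk 4: at line 6 remove [kys,ltyuq,dzh] add [jedcz,ruyu,sngua] -> 14 lines: ptta sgap oixt ofae lbc ehmo msk jedcz ruyu sngua yau soz hgf nfbt
Hunk 5: at line 5 remove [ehmo] add [wlyhz] -> 14 lines: ptta sgap oixt ofae lbc wlyhz msk jedcz ruyu sngua yau soz hgf nfbt
Hunk 6: at line 11 remove [soz,hgf] add [axoyg,htc] -> 14 lines: ptta sgap oixt ofae lbc wlyhz msk jedcz ruyu sngua yau axoyg htc nfbt
Hunk 7: at line 4 remove [lbc,wlyhz] add [sxybb,lrach,lfgvi] -> 15 lines: ptta sgap oixt ofae sxybb lrach lfgvi msk jedcz ruyu sngua yau axoyg htc nfbt
Final line 7: lfgvi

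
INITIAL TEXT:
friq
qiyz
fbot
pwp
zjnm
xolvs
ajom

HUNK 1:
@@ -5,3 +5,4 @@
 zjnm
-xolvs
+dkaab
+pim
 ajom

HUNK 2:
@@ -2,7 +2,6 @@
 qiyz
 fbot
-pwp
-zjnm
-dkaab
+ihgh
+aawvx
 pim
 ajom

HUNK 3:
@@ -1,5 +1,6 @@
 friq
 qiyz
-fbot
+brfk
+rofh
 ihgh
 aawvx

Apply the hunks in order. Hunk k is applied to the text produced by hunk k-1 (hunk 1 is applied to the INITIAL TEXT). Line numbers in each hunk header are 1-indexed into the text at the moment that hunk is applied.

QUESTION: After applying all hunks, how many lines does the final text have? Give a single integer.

Answer: 8

Derivation:
Hunk 1: at line 5 remove [xolvs] add [dkaab,pim] -> 8 lines: friq qiyz fbot pwp zjnm dkaab pim ajom
Hunk 2: at line 2 remove [pwp,zjnm,dkaab] add [ihgh,aawvx] -> 7 lines: friq qiyz fbot ihgh aawvx pim ajom
Hunk 3: at line 1 remove [fbot] add [brfk,rofh] -> 8 lines: friq qiyz brfk rofh ihgh aawvx pim ajom
Final line count: 8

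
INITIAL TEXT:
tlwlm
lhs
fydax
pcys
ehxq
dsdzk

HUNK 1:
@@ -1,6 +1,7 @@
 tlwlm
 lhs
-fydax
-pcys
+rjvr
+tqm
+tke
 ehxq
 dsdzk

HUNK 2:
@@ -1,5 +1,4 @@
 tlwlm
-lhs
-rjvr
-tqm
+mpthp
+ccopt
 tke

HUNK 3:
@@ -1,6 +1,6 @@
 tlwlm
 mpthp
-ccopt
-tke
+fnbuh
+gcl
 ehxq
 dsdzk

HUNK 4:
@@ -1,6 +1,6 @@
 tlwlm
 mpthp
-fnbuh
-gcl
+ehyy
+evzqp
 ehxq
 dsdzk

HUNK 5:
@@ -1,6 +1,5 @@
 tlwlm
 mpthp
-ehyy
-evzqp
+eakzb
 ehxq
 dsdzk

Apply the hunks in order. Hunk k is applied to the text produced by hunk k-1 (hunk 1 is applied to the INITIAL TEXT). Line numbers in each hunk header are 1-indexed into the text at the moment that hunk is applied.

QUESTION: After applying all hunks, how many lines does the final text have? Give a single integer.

Hunk 1: at line 1 remove [fydax,pcys] add [rjvr,tqm,tke] -> 7 lines: tlwlm lhs rjvr tqm tke ehxq dsdzk
Hunk 2: at line 1 remove [lhs,rjvr,tqm] add [mpthp,ccopt] -> 6 lines: tlwlm mpthp ccopt tke ehxq dsdzk
Hunk 3: at line 1 remove [ccopt,tke] add [fnbuh,gcl] -> 6 lines: tlwlm mpthp fnbuh gcl ehxq dsdzk
Hunk 4: at line 1 remove [fnbuh,gcl] add [ehyy,evzqp] -> 6 lines: tlwlm mpthp ehyy evzqp ehxq dsdzk
Hunk 5: at line 1 remove [ehyy,evzqp] add [eakzb] -> 5 lines: tlwlm mpthp eakzb ehxq dsdzk
Final line count: 5

Answer: 5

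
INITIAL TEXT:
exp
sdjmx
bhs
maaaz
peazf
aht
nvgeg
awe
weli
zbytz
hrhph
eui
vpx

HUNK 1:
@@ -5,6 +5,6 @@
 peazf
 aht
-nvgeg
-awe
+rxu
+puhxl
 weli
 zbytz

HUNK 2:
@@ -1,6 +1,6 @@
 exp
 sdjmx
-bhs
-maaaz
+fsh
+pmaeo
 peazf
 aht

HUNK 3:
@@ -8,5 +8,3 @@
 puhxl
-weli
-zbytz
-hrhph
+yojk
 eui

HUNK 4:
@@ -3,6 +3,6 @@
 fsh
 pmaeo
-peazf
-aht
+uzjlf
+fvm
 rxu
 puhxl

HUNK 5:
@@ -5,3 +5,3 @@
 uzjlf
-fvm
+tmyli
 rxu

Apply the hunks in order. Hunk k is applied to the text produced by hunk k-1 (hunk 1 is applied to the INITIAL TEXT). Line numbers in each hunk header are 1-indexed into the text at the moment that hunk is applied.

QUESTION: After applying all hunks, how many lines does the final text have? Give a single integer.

Answer: 11

Derivation:
Hunk 1: at line 5 remove [nvgeg,awe] add [rxu,puhxl] -> 13 lines: exp sdjmx bhs maaaz peazf aht rxu puhxl weli zbytz hrhph eui vpx
Hunk 2: at line 1 remove [bhs,maaaz] add [fsh,pmaeo] -> 13 lines: exp sdjmx fsh pmaeo peazf aht rxu puhxl weli zbytz hrhph eui vpx
Hunk 3: at line 8 remove [weli,zbytz,hrhph] add [yojk] -> 11 lines: exp sdjmx fsh pmaeo peazf aht rxu puhxl yojk eui vpx
Hunk 4: at line 3 remove [peazf,aht] add [uzjlf,fvm] -> 11 lines: exp sdjmx fsh pmaeo uzjlf fvm rxu puhxl yojk eui vpx
Hunk 5: at line 5 remove [fvm] add [tmyli] -> 11 lines: exp sdjmx fsh pmaeo uzjlf tmyli rxu puhxl yojk eui vpx
Final line count: 11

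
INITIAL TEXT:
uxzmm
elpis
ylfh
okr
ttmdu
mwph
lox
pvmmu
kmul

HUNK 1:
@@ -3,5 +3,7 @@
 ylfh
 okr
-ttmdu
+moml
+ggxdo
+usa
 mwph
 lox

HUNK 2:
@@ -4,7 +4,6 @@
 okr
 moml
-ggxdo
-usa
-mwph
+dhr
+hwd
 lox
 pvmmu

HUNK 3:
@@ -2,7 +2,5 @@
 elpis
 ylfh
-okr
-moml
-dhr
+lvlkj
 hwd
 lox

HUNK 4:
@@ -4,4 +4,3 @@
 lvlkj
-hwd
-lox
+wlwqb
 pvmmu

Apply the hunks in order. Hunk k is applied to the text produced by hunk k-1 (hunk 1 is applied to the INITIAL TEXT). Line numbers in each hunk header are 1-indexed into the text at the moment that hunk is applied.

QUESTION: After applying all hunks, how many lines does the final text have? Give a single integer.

Answer: 7

Derivation:
Hunk 1: at line 3 remove [ttmdu] add [moml,ggxdo,usa] -> 11 lines: uxzmm elpis ylfh okr moml ggxdo usa mwph lox pvmmu kmul
Hunk 2: at line 4 remove [ggxdo,usa,mwph] add [dhr,hwd] -> 10 lines: uxzmm elpis ylfh okr moml dhr hwd lox pvmmu kmul
Hunk 3: at line 2 remove [okr,moml,dhr] add [lvlkj] -> 8 lines: uxzmm elpis ylfh lvlkj hwd lox pvmmu kmul
Hunk 4: at line 4 remove [hwd,lox] add [wlwqb] -> 7 lines: uxzmm elpis ylfh lvlkj wlwqb pvmmu kmul
Final line count: 7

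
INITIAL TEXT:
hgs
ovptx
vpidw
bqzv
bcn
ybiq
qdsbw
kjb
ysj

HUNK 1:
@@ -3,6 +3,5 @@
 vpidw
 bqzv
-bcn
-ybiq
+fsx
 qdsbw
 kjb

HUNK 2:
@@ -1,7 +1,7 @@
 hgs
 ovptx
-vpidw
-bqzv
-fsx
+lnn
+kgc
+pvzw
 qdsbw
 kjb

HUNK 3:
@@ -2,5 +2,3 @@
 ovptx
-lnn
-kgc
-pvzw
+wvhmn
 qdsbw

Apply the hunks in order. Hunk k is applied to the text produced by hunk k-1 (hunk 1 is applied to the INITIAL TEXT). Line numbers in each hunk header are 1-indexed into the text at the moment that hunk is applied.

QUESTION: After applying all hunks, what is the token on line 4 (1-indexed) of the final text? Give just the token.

Answer: qdsbw

Derivation:
Hunk 1: at line 3 remove [bcn,ybiq] add [fsx] -> 8 lines: hgs ovptx vpidw bqzv fsx qdsbw kjb ysj
Hunk 2: at line 1 remove [vpidw,bqzv,fsx] add [lnn,kgc,pvzw] -> 8 lines: hgs ovptx lnn kgc pvzw qdsbw kjb ysj
Hunk 3: at line 2 remove [lnn,kgc,pvzw] add [wvhmn] -> 6 lines: hgs ovptx wvhmn qdsbw kjb ysj
Final line 4: qdsbw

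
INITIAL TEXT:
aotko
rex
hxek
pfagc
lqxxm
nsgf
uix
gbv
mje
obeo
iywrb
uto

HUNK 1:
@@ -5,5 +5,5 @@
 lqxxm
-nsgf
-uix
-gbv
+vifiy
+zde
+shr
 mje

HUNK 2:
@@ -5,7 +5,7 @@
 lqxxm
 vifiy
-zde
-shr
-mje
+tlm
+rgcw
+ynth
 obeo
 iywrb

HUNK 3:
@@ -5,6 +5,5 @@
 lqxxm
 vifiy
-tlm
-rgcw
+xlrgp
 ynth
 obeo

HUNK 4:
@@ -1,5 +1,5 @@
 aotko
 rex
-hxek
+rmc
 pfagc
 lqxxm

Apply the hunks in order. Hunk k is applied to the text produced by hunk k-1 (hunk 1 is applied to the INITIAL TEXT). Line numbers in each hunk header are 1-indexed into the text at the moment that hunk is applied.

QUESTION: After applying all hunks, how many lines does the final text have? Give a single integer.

Hunk 1: at line 5 remove [nsgf,uix,gbv] add [vifiy,zde,shr] -> 12 lines: aotko rex hxek pfagc lqxxm vifiy zde shr mje obeo iywrb uto
Hunk 2: at line 5 remove [zde,shr,mje] add [tlm,rgcw,ynth] -> 12 lines: aotko rex hxek pfagc lqxxm vifiy tlm rgcw ynth obeo iywrb uto
Hunk 3: at line 5 remove [tlm,rgcw] add [xlrgp] -> 11 lines: aotko rex hxek pfagc lqxxm vifiy xlrgp ynth obeo iywrb uto
Hunk 4: at line 1 remove [hxek] add [rmc] -> 11 lines: aotko rex rmc pfagc lqxxm vifiy xlrgp ynth obeo iywrb uto
Final line count: 11

Answer: 11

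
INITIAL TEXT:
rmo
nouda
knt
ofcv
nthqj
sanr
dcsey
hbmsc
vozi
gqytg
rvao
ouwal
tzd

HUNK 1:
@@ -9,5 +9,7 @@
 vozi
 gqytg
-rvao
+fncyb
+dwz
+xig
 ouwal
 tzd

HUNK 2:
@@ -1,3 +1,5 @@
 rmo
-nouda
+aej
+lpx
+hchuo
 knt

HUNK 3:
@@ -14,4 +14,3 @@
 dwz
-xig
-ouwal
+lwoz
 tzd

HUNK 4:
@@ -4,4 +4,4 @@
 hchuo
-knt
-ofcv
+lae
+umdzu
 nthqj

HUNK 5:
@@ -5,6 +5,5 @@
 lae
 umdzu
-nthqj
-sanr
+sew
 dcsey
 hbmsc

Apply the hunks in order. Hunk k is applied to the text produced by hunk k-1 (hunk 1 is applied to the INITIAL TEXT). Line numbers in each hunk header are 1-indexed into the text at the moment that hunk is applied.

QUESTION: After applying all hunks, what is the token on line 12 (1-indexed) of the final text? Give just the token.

Hunk 1: at line 9 remove [rvao] add [fncyb,dwz,xig] -> 15 lines: rmo nouda knt ofcv nthqj sanr dcsey hbmsc vozi gqytg fncyb dwz xig ouwal tzd
Hunk 2: at line 1 remove [nouda] add [aej,lpx,hchuo] -> 17 lines: rmo aej lpx hchuo knt ofcv nthqj sanr dcsey hbmsc vozi gqytg fncyb dwz xig ouwal tzd
Hunk 3: at line 14 remove [xig,ouwal] add [lwoz] -> 16 lines: rmo aej lpx hchuo knt ofcv nthqj sanr dcsey hbmsc vozi gqytg fncyb dwz lwoz tzd
Hunk 4: at line 4 remove [knt,ofcv] add [lae,umdzu] -> 16 lines: rmo aej lpx hchuo lae umdzu nthqj sanr dcsey hbmsc vozi gqytg fncyb dwz lwoz tzd
Hunk 5: at line 5 remove [nthqj,sanr] add [sew] -> 15 lines: rmo aej lpx hchuo lae umdzu sew dcsey hbmsc vozi gqytg fncyb dwz lwoz tzd
Final line 12: fncyb

Answer: fncyb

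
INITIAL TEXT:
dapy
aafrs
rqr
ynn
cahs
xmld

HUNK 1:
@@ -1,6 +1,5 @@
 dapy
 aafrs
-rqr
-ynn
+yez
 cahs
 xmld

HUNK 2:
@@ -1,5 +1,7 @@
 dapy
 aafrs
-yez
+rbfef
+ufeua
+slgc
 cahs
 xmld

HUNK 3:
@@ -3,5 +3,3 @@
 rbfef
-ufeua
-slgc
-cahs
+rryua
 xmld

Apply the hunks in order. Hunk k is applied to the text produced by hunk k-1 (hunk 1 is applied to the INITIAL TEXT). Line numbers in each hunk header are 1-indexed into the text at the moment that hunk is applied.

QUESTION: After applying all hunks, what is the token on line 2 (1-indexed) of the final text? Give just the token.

Answer: aafrs

Derivation:
Hunk 1: at line 1 remove [rqr,ynn] add [yez] -> 5 lines: dapy aafrs yez cahs xmld
Hunk 2: at line 1 remove [yez] add [rbfef,ufeua,slgc] -> 7 lines: dapy aafrs rbfef ufeua slgc cahs xmld
Hunk 3: at line 3 remove [ufeua,slgc,cahs] add [rryua] -> 5 lines: dapy aafrs rbfef rryua xmld
Final line 2: aafrs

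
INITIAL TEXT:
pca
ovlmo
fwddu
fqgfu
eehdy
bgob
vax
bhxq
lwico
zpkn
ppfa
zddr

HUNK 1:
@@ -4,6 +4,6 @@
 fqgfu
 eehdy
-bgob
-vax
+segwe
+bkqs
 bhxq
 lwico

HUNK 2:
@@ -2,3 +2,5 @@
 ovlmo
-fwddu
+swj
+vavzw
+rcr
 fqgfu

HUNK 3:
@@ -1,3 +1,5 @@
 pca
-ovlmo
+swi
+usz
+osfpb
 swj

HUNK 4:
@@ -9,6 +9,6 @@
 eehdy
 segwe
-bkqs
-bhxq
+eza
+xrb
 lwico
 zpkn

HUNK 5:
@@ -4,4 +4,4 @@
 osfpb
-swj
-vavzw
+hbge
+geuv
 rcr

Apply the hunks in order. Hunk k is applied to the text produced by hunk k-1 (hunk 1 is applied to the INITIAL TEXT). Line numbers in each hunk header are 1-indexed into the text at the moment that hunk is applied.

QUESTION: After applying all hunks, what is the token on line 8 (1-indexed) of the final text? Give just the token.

Answer: fqgfu

Derivation:
Hunk 1: at line 4 remove [bgob,vax] add [segwe,bkqs] -> 12 lines: pca ovlmo fwddu fqgfu eehdy segwe bkqs bhxq lwico zpkn ppfa zddr
Hunk 2: at line 2 remove [fwddu] add [swj,vavzw,rcr] -> 14 lines: pca ovlmo swj vavzw rcr fqgfu eehdy segwe bkqs bhxq lwico zpkn ppfa zddr
Hunk 3: at line 1 remove [ovlmo] add [swi,usz,osfpb] -> 16 lines: pca swi usz osfpb swj vavzw rcr fqgfu eehdy segwe bkqs bhxq lwico zpkn ppfa zddr
Hunk 4: at line 9 remove [bkqs,bhxq] add [eza,xrb] -> 16 lines: pca swi usz osfpb swj vavzw rcr fqgfu eehdy segwe eza xrb lwico zpkn ppfa zddr
Hunk 5: at line 4 remove [swj,vavzw] add [hbge,geuv] -> 16 lines: pca swi usz osfpb hbge geuv rcr fqgfu eehdy segwe eza xrb lwico zpkn ppfa zddr
Final line 8: fqgfu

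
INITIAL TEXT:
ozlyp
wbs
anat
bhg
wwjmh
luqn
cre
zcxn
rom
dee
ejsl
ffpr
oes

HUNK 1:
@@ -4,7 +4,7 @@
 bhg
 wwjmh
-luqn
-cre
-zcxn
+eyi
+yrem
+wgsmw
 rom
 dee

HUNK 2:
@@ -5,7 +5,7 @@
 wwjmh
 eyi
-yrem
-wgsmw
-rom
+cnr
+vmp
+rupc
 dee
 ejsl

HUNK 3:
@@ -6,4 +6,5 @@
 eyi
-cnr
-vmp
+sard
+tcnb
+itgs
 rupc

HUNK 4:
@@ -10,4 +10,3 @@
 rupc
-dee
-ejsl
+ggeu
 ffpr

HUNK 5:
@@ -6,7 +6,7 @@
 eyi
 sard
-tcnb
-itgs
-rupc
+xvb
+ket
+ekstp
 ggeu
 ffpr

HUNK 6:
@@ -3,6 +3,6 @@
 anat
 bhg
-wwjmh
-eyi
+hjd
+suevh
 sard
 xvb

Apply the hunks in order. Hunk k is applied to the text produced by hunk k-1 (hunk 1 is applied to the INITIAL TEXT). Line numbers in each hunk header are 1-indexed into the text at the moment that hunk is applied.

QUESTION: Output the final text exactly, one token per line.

Hunk 1: at line 4 remove [luqn,cre,zcxn] add [eyi,yrem,wgsmw] -> 13 lines: ozlyp wbs anat bhg wwjmh eyi yrem wgsmw rom dee ejsl ffpr oes
Hunk 2: at line 5 remove [yrem,wgsmw,rom] add [cnr,vmp,rupc] -> 13 lines: ozlyp wbs anat bhg wwjmh eyi cnr vmp rupc dee ejsl ffpr oes
Hunk 3: at line 6 remove [cnr,vmp] add [sard,tcnb,itgs] -> 14 lines: ozlyp wbs anat bhg wwjmh eyi sard tcnb itgs rupc dee ejsl ffpr oes
Hunk 4: at line 10 remove [dee,ejsl] add [ggeu] -> 13 lines: ozlyp wbs anat bhg wwjmh eyi sard tcnb itgs rupc ggeu ffpr oes
Hunk 5: at line 6 remove [tcnb,itgs,rupc] add [xvb,ket,ekstp] -> 13 lines: ozlyp wbs anat bhg wwjmh eyi sard xvb ket ekstp ggeu ffpr oes
Hunk 6: at line 3 remove [wwjmh,eyi] add [hjd,suevh] -> 13 lines: ozlyp wbs anat bhg hjd suevh sard xvb ket ekstp ggeu ffpr oes

Answer: ozlyp
wbs
anat
bhg
hjd
suevh
sard
xvb
ket
ekstp
ggeu
ffpr
oes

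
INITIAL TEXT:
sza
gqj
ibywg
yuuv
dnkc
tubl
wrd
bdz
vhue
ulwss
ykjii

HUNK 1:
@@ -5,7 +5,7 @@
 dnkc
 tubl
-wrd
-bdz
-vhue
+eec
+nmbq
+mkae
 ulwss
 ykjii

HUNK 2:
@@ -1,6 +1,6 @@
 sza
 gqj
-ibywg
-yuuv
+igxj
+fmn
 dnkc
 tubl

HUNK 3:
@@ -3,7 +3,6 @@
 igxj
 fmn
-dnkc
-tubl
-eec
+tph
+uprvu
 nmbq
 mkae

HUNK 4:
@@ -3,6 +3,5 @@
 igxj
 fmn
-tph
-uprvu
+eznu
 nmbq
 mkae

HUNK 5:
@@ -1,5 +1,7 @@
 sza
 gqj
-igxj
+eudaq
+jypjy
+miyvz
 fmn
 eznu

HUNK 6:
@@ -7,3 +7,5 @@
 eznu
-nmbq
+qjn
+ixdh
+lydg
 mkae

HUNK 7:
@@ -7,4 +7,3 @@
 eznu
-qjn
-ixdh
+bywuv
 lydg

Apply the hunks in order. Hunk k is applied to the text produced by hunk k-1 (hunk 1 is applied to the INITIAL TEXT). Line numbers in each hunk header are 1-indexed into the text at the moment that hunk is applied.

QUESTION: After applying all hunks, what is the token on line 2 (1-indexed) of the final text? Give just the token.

Answer: gqj

Derivation:
Hunk 1: at line 5 remove [wrd,bdz,vhue] add [eec,nmbq,mkae] -> 11 lines: sza gqj ibywg yuuv dnkc tubl eec nmbq mkae ulwss ykjii
Hunk 2: at line 1 remove [ibywg,yuuv] add [igxj,fmn] -> 11 lines: sza gqj igxj fmn dnkc tubl eec nmbq mkae ulwss ykjii
Hunk 3: at line 3 remove [dnkc,tubl,eec] add [tph,uprvu] -> 10 lines: sza gqj igxj fmn tph uprvu nmbq mkae ulwss ykjii
Hunk 4: at line 3 remove [tph,uprvu] add [eznu] -> 9 lines: sza gqj igxj fmn eznu nmbq mkae ulwss ykjii
Hunk 5: at line 1 remove [igxj] add [eudaq,jypjy,miyvz] -> 11 lines: sza gqj eudaq jypjy miyvz fmn eznu nmbq mkae ulwss ykjii
Hunk 6: at line 7 remove [nmbq] add [qjn,ixdh,lydg] -> 13 lines: sza gqj eudaq jypjy miyvz fmn eznu qjn ixdh lydg mkae ulwss ykjii
Hunk 7: at line 7 remove [qjn,ixdh] add [bywuv] -> 12 lines: sza gqj eudaq jypjy miyvz fmn eznu bywuv lydg mkae ulwss ykjii
Final line 2: gqj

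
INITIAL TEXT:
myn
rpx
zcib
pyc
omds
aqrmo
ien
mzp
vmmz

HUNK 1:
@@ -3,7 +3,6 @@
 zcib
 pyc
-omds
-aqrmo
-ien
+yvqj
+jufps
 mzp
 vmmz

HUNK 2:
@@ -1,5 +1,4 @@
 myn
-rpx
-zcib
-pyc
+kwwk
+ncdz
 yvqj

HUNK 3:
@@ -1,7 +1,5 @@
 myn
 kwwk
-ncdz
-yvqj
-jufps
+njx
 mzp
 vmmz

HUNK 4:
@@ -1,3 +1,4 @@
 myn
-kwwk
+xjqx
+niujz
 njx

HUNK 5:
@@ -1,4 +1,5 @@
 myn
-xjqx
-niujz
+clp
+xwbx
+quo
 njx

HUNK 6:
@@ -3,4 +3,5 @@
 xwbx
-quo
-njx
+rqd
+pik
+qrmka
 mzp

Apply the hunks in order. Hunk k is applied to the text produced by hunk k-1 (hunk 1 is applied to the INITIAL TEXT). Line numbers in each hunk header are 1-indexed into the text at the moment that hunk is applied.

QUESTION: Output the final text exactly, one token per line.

Hunk 1: at line 3 remove [omds,aqrmo,ien] add [yvqj,jufps] -> 8 lines: myn rpx zcib pyc yvqj jufps mzp vmmz
Hunk 2: at line 1 remove [rpx,zcib,pyc] add [kwwk,ncdz] -> 7 lines: myn kwwk ncdz yvqj jufps mzp vmmz
Hunk 3: at line 1 remove [ncdz,yvqj,jufps] add [njx] -> 5 lines: myn kwwk njx mzp vmmz
Hunk 4: at line 1 remove [kwwk] add [xjqx,niujz] -> 6 lines: myn xjqx niujz njx mzp vmmz
Hunk 5: at line 1 remove [xjqx,niujz] add [clp,xwbx,quo] -> 7 lines: myn clp xwbx quo njx mzp vmmz
Hunk 6: at line 3 remove [quo,njx] add [rqd,pik,qrmka] -> 8 lines: myn clp xwbx rqd pik qrmka mzp vmmz

Answer: myn
clp
xwbx
rqd
pik
qrmka
mzp
vmmz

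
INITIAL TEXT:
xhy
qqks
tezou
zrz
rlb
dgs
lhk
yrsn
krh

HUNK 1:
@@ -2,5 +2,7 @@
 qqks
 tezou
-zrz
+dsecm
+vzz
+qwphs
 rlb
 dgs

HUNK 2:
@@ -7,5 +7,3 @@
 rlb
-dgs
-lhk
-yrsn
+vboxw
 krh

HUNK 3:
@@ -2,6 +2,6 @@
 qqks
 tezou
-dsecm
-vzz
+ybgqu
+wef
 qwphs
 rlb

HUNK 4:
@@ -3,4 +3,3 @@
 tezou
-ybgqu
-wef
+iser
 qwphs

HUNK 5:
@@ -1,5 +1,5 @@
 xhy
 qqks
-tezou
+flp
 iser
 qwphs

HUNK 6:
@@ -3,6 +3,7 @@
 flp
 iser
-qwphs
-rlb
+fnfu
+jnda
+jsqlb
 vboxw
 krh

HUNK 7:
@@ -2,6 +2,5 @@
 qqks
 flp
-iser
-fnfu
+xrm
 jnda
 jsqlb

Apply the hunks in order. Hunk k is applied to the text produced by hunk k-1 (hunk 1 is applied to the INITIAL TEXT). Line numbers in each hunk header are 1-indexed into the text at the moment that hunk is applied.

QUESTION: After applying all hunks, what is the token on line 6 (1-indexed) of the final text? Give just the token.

Hunk 1: at line 2 remove [zrz] add [dsecm,vzz,qwphs] -> 11 lines: xhy qqks tezou dsecm vzz qwphs rlb dgs lhk yrsn krh
Hunk 2: at line 7 remove [dgs,lhk,yrsn] add [vboxw] -> 9 lines: xhy qqks tezou dsecm vzz qwphs rlb vboxw krh
Hunk 3: at line 2 remove [dsecm,vzz] add [ybgqu,wef] -> 9 lines: xhy qqks tezou ybgqu wef qwphs rlb vboxw krh
Hunk 4: at line 3 remove [ybgqu,wef] add [iser] -> 8 lines: xhy qqks tezou iser qwphs rlb vboxw krh
Hunk 5: at line 1 remove [tezou] add [flp] -> 8 lines: xhy qqks flp iser qwphs rlb vboxw krh
Hunk 6: at line 3 remove [qwphs,rlb] add [fnfu,jnda,jsqlb] -> 9 lines: xhy qqks flp iser fnfu jnda jsqlb vboxw krh
Hunk 7: at line 2 remove [iser,fnfu] add [xrm] -> 8 lines: xhy qqks flp xrm jnda jsqlb vboxw krh
Final line 6: jsqlb

Answer: jsqlb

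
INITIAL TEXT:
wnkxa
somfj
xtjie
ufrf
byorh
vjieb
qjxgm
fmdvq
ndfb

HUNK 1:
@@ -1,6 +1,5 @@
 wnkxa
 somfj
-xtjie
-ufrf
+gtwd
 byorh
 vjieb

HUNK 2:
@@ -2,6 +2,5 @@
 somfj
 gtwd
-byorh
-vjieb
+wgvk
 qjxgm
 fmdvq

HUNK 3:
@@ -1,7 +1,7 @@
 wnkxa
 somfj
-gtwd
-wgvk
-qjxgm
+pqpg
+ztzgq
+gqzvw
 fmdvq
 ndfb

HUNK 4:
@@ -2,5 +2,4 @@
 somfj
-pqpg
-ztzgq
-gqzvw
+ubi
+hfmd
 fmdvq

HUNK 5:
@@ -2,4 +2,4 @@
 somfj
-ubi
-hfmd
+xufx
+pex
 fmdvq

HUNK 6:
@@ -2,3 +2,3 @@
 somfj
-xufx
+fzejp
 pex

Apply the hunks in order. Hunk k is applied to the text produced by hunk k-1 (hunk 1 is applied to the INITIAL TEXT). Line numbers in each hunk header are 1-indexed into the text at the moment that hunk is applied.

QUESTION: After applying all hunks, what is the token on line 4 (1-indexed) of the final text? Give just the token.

Answer: pex

Derivation:
Hunk 1: at line 1 remove [xtjie,ufrf] add [gtwd] -> 8 lines: wnkxa somfj gtwd byorh vjieb qjxgm fmdvq ndfb
Hunk 2: at line 2 remove [byorh,vjieb] add [wgvk] -> 7 lines: wnkxa somfj gtwd wgvk qjxgm fmdvq ndfb
Hunk 3: at line 1 remove [gtwd,wgvk,qjxgm] add [pqpg,ztzgq,gqzvw] -> 7 lines: wnkxa somfj pqpg ztzgq gqzvw fmdvq ndfb
Hunk 4: at line 2 remove [pqpg,ztzgq,gqzvw] add [ubi,hfmd] -> 6 lines: wnkxa somfj ubi hfmd fmdvq ndfb
Hunk 5: at line 2 remove [ubi,hfmd] add [xufx,pex] -> 6 lines: wnkxa somfj xufx pex fmdvq ndfb
Hunk 6: at line 2 remove [xufx] add [fzejp] -> 6 lines: wnkxa somfj fzejp pex fmdvq ndfb
Final line 4: pex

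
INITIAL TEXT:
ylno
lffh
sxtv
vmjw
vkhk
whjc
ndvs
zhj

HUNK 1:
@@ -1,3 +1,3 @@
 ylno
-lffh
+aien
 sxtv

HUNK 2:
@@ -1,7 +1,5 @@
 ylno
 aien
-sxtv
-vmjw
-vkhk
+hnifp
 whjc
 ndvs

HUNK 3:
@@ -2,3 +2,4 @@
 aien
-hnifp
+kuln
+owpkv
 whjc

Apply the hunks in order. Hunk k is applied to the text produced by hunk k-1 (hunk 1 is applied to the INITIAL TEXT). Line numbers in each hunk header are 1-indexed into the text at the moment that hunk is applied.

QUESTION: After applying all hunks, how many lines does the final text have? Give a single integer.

Hunk 1: at line 1 remove [lffh] add [aien] -> 8 lines: ylno aien sxtv vmjw vkhk whjc ndvs zhj
Hunk 2: at line 1 remove [sxtv,vmjw,vkhk] add [hnifp] -> 6 lines: ylno aien hnifp whjc ndvs zhj
Hunk 3: at line 2 remove [hnifp] add [kuln,owpkv] -> 7 lines: ylno aien kuln owpkv whjc ndvs zhj
Final line count: 7

Answer: 7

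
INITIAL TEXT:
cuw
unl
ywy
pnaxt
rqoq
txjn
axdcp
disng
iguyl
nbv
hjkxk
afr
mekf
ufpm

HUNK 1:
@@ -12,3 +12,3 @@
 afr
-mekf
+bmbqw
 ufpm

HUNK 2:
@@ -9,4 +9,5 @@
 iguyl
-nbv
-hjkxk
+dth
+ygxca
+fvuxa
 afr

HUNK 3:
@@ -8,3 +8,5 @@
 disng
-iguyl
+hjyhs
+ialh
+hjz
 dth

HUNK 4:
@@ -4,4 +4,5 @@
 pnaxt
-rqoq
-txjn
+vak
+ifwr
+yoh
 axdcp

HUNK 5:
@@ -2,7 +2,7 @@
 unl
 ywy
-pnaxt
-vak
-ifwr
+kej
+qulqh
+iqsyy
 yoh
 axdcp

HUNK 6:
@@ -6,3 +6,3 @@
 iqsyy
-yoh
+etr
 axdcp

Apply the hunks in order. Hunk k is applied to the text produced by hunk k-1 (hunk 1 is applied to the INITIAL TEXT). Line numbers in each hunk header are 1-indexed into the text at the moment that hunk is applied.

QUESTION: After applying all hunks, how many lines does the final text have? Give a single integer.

Answer: 18

Derivation:
Hunk 1: at line 12 remove [mekf] add [bmbqw] -> 14 lines: cuw unl ywy pnaxt rqoq txjn axdcp disng iguyl nbv hjkxk afr bmbqw ufpm
Hunk 2: at line 9 remove [nbv,hjkxk] add [dth,ygxca,fvuxa] -> 15 lines: cuw unl ywy pnaxt rqoq txjn axdcp disng iguyl dth ygxca fvuxa afr bmbqw ufpm
Hunk 3: at line 8 remove [iguyl] add [hjyhs,ialh,hjz] -> 17 lines: cuw unl ywy pnaxt rqoq txjn axdcp disng hjyhs ialh hjz dth ygxca fvuxa afr bmbqw ufpm
Hunk 4: at line 4 remove [rqoq,txjn] add [vak,ifwr,yoh] -> 18 lines: cuw unl ywy pnaxt vak ifwr yoh axdcp disng hjyhs ialh hjz dth ygxca fvuxa afr bmbqw ufpm
Hunk 5: at line 2 remove [pnaxt,vak,ifwr] add [kej,qulqh,iqsyy] -> 18 lines: cuw unl ywy kej qulqh iqsyy yoh axdcp disng hjyhs ialh hjz dth ygxca fvuxa afr bmbqw ufpm
Hunk 6: at line 6 remove [yoh] add [etr] -> 18 lines: cuw unl ywy kej qulqh iqsyy etr axdcp disng hjyhs ialh hjz dth ygxca fvuxa afr bmbqw ufpm
Final line count: 18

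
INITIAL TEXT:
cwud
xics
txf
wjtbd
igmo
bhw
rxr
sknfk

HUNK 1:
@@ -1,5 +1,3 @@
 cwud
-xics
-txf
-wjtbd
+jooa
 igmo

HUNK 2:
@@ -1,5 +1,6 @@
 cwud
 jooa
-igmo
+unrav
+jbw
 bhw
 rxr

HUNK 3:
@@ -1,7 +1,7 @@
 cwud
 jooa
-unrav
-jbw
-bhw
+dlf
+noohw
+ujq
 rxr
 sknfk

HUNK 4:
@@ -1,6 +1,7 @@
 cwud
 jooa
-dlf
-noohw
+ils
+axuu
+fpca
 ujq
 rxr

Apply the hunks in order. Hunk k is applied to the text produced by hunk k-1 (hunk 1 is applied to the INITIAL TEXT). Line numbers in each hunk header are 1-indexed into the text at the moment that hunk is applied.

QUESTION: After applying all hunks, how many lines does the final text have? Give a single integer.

Hunk 1: at line 1 remove [xics,txf,wjtbd] add [jooa] -> 6 lines: cwud jooa igmo bhw rxr sknfk
Hunk 2: at line 1 remove [igmo] add [unrav,jbw] -> 7 lines: cwud jooa unrav jbw bhw rxr sknfk
Hunk 3: at line 1 remove [unrav,jbw,bhw] add [dlf,noohw,ujq] -> 7 lines: cwud jooa dlf noohw ujq rxr sknfk
Hunk 4: at line 1 remove [dlf,noohw] add [ils,axuu,fpca] -> 8 lines: cwud jooa ils axuu fpca ujq rxr sknfk
Final line count: 8

Answer: 8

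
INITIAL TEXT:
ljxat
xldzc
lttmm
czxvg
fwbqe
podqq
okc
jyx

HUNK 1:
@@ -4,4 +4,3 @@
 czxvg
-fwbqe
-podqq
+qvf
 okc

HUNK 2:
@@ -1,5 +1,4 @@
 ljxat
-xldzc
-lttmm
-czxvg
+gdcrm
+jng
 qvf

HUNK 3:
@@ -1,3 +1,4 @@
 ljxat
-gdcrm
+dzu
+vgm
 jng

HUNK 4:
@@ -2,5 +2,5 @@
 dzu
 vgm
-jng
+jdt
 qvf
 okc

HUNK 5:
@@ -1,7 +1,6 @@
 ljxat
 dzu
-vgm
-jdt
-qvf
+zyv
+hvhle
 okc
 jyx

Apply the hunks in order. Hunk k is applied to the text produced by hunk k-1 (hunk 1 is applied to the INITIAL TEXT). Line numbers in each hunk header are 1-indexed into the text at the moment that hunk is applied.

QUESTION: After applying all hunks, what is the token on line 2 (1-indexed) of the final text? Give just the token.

Hunk 1: at line 4 remove [fwbqe,podqq] add [qvf] -> 7 lines: ljxat xldzc lttmm czxvg qvf okc jyx
Hunk 2: at line 1 remove [xldzc,lttmm,czxvg] add [gdcrm,jng] -> 6 lines: ljxat gdcrm jng qvf okc jyx
Hunk 3: at line 1 remove [gdcrm] add [dzu,vgm] -> 7 lines: ljxat dzu vgm jng qvf okc jyx
Hunk 4: at line 2 remove [jng] add [jdt] -> 7 lines: ljxat dzu vgm jdt qvf okc jyx
Hunk 5: at line 1 remove [vgm,jdt,qvf] add [zyv,hvhle] -> 6 lines: ljxat dzu zyv hvhle okc jyx
Final line 2: dzu

Answer: dzu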